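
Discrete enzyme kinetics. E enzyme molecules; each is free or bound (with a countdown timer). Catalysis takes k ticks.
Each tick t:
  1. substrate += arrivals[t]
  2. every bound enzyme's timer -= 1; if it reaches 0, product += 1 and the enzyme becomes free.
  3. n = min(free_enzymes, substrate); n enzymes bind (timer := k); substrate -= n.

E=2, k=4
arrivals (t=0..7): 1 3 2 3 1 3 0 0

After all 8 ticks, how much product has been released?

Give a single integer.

t=0: arr=1 -> substrate=0 bound=1 product=0
t=1: arr=3 -> substrate=2 bound=2 product=0
t=2: arr=2 -> substrate=4 bound=2 product=0
t=3: arr=3 -> substrate=7 bound=2 product=0
t=4: arr=1 -> substrate=7 bound=2 product=1
t=5: arr=3 -> substrate=9 bound=2 product=2
t=6: arr=0 -> substrate=9 bound=2 product=2
t=7: arr=0 -> substrate=9 bound=2 product=2

Answer: 2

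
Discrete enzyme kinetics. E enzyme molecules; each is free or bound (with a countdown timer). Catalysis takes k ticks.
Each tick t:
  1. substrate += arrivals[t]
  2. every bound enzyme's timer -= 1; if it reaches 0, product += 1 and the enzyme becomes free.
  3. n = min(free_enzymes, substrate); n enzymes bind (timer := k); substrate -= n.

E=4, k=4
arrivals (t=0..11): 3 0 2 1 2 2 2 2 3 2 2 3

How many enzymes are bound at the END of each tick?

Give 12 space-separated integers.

t=0: arr=3 -> substrate=0 bound=3 product=0
t=1: arr=0 -> substrate=0 bound=3 product=0
t=2: arr=2 -> substrate=1 bound=4 product=0
t=3: arr=1 -> substrate=2 bound=4 product=0
t=4: arr=2 -> substrate=1 bound=4 product=3
t=5: arr=2 -> substrate=3 bound=4 product=3
t=6: arr=2 -> substrate=4 bound=4 product=4
t=7: arr=2 -> substrate=6 bound=4 product=4
t=8: arr=3 -> substrate=6 bound=4 product=7
t=9: arr=2 -> substrate=8 bound=4 product=7
t=10: arr=2 -> substrate=9 bound=4 product=8
t=11: arr=3 -> substrate=12 bound=4 product=8

Answer: 3 3 4 4 4 4 4 4 4 4 4 4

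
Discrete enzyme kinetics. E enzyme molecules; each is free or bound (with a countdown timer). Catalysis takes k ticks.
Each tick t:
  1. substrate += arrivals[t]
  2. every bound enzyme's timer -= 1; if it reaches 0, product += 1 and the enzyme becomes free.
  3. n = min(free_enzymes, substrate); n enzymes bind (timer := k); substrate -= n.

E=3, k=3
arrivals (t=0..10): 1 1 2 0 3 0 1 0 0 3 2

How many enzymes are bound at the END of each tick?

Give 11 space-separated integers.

Answer: 1 2 3 3 3 3 3 3 2 3 3

Derivation:
t=0: arr=1 -> substrate=0 bound=1 product=0
t=1: arr=1 -> substrate=0 bound=2 product=0
t=2: arr=2 -> substrate=1 bound=3 product=0
t=3: arr=0 -> substrate=0 bound=3 product=1
t=4: arr=3 -> substrate=2 bound=3 product=2
t=5: arr=0 -> substrate=1 bound=3 product=3
t=6: arr=1 -> substrate=1 bound=3 product=4
t=7: arr=0 -> substrate=0 bound=3 product=5
t=8: arr=0 -> substrate=0 bound=2 product=6
t=9: arr=3 -> substrate=1 bound=3 product=7
t=10: arr=2 -> substrate=2 bound=3 product=8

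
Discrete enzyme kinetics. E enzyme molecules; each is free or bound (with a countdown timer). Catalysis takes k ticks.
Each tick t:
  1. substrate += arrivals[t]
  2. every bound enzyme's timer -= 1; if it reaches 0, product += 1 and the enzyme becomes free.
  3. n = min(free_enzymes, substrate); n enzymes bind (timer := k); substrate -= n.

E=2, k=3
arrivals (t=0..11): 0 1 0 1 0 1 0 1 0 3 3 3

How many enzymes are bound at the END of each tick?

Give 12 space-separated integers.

Answer: 0 1 1 2 1 2 1 2 1 2 2 2

Derivation:
t=0: arr=0 -> substrate=0 bound=0 product=0
t=1: arr=1 -> substrate=0 bound=1 product=0
t=2: arr=0 -> substrate=0 bound=1 product=0
t=3: arr=1 -> substrate=0 bound=2 product=0
t=4: arr=0 -> substrate=0 bound=1 product=1
t=5: arr=1 -> substrate=0 bound=2 product=1
t=6: arr=0 -> substrate=0 bound=1 product=2
t=7: arr=1 -> substrate=0 bound=2 product=2
t=8: arr=0 -> substrate=0 bound=1 product=3
t=9: arr=3 -> substrate=2 bound=2 product=3
t=10: arr=3 -> substrate=4 bound=2 product=4
t=11: arr=3 -> substrate=7 bound=2 product=4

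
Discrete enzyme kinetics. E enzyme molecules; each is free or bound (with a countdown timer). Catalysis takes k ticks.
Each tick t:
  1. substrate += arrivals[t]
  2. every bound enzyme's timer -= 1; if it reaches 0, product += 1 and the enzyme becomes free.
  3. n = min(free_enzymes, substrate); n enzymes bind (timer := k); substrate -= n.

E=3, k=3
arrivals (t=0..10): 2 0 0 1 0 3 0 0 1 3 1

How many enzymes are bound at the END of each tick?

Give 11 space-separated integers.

t=0: arr=2 -> substrate=0 bound=2 product=0
t=1: arr=0 -> substrate=0 bound=2 product=0
t=2: arr=0 -> substrate=0 bound=2 product=0
t=3: arr=1 -> substrate=0 bound=1 product=2
t=4: arr=0 -> substrate=0 bound=1 product=2
t=5: arr=3 -> substrate=1 bound=3 product=2
t=6: arr=0 -> substrate=0 bound=3 product=3
t=7: arr=0 -> substrate=0 bound=3 product=3
t=8: arr=1 -> substrate=0 bound=2 product=5
t=9: arr=3 -> substrate=1 bound=3 product=6
t=10: arr=1 -> substrate=2 bound=3 product=6

Answer: 2 2 2 1 1 3 3 3 2 3 3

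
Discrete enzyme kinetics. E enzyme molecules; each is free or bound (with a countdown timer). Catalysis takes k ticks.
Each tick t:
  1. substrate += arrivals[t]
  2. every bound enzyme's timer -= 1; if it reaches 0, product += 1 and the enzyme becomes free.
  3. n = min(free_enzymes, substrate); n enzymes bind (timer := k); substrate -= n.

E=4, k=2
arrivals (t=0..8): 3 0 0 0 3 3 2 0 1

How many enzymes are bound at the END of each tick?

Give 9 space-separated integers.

t=0: arr=3 -> substrate=0 bound=3 product=0
t=1: arr=0 -> substrate=0 bound=3 product=0
t=2: arr=0 -> substrate=0 bound=0 product=3
t=3: arr=0 -> substrate=0 bound=0 product=3
t=4: arr=3 -> substrate=0 bound=3 product=3
t=5: arr=3 -> substrate=2 bound=4 product=3
t=6: arr=2 -> substrate=1 bound=4 product=6
t=7: arr=0 -> substrate=0 bound=4 product=7
t=8: arr=1 -> substrate=0 bound=2 product=10

Answer: 3 3 0 0 3 4 4 4 2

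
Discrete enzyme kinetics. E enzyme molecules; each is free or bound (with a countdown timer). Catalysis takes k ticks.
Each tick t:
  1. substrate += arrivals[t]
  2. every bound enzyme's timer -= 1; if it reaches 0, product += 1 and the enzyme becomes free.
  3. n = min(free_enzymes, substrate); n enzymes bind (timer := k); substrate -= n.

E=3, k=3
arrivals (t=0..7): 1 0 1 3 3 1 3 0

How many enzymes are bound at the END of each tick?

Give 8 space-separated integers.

Answer: 1 1 2 3 3 3 3 3

Derivation:
t=0: arr=1 -> substrate=0 bound=1 product=0
t=1: arr=0 -> substrate=0 bound=1 product=0
t=2: arr=1 -> substrate=0 bound=2 product=0
t=3: arr=3 -> substrate=1 bound=3 product=1
t=4: arr=3 -> substrate=4 bound=3 product=1
t=5: arr=1 -> substrate=4 bound=3 product=2
t=6: arr=3 -> substrate=5 bound=3 product=4
t=7: arr=0 -> substrate=5 bound=3 product=4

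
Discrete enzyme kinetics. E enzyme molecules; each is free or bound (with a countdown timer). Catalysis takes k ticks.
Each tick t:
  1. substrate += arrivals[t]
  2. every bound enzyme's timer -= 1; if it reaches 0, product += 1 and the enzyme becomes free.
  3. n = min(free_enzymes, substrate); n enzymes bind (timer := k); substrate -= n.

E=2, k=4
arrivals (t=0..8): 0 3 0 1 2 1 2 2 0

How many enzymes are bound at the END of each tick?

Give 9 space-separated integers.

t=0: arr=0 -> substrate=0 bound=0 product=0
t=1: arr=3 -> substrate=1 bound=2 product=0
t=2: arr=0 -> substrate=1 bound=2 product=0
t=3: arr=1 -> substrate=2 bound=2 product=0
t=4: arr=2 -> substrate=4 bound=2 product=0
t=5: arr=1 -> substrate=3 bound=2 product=2
t=6: arr=2 -> substrate=5 bound=2 product=2
t=7: arr=2 -> substrate=7 bound=2 product=2
t=8: arr=0 -> substrate=7 bound=2 product=2

Answer: 0 2 2 2 2 2 2 2 2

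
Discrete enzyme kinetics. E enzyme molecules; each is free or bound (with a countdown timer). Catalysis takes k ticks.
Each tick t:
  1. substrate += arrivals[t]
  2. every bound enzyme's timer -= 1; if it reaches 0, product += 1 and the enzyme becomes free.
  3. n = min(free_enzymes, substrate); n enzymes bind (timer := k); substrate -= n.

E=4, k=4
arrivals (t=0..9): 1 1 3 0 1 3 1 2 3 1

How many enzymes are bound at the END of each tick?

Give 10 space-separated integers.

Answer: 1 2 4 4 4 4 4 4 4 4

Derivation:
t=0: arr=1 -> substrate=0 bound=1 product=0
t=1: arr=1 -> substrate=0 bound=2 product=0
t=2: arr=3 -> substrate=1 bound=4 product=0
t=3: arr=0 -> substrate=1 bound=4 product=0
t=4: arr=1 -> substrate=1 bound=4 product=1
t=5: arr=3 -> substrate=3 bound=4 product=2
t=6: arr=1 -> substrate=2 bound=4 product=4
t=7: arr=2 -> substrate=4 bound=4 product=4
t=8: arr=3 -> substrate=6 bound=4 product=5
t=9: arr=1 -> substrate=6 bound=4 product=6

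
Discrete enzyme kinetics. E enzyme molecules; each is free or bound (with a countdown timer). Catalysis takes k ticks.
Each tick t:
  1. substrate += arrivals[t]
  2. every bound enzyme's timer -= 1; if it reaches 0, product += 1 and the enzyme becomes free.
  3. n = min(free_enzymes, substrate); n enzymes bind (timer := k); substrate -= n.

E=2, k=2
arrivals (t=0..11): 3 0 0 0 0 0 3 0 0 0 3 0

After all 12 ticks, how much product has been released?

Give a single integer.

Answer: 6

Derivation:
t=0: arr=3 -> substrate=1 bound=2 product=0
t=1: arr=0 -> substrate=1 bound=2 product=0
t=2: arr=0 -> substrate=0 bound=1 product=2
t=3: arr=0 -> substrate=0 bound=1 product=2
t=4: arr=0 -> substrate=0 bound=0 product=3
t=5: arr=0 -> substrate=0 bound=0 product=3
t=6: arr=3 -> substrate=1 bound=2 product=3
t=7: arr=0 -> substrate=1 bound=2 product=3
t=8: arr=0 -> substrate=0 bound=1 product=5
t=9: arr=0 -> substrate=0 bound=1 product=5
t=10: arr=3 -> substrate=1 bound=2 product=6
t=11: arr=0 -> substrate=1 bound=2 product=6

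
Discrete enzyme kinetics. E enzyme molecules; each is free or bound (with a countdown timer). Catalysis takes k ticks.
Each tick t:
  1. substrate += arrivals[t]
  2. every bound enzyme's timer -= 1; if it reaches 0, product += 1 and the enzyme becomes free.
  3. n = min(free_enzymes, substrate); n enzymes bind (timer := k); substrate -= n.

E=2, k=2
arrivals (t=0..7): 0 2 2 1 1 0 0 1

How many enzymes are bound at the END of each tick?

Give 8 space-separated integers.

Answer: 0 2 2 2 2 2 2 1

Derivation:
t=0: arr=0 -> substrate=0 bound=0 product=0
t=1: arr=2 -> substrate=0 bound=2 product=0
t=2: arr=2 -> substrate=2 bound=2 product=0
t=3: arr=1 -> substrate=1 bound=2 product=2
t=4: arr=1 -> substrate=2 bound=2 product=2
t=5: arr=0 -> substrate=0 bound=2 product=4
t=6: arr=0 -> substrate=0 bound=2 product=4
t=7: arr=1 -> substrate=0 bound=1 product=6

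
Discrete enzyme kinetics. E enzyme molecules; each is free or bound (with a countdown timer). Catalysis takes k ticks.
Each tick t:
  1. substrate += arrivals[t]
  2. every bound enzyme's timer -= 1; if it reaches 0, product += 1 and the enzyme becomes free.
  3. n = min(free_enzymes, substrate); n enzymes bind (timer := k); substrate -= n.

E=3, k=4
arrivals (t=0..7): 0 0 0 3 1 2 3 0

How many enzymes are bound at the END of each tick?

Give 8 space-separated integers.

t=0: arr=0 -> substrate=0 bound=0 product=0
t=1: arr=0 -> substrate=0 bound=0 product=0
t=2: arr=0 -> substrate=0 bound=0 product=0
t=3: arr=3 -> substrate=0 bound=3 product=0
t=4: arr=1 -> substrate=1 bound=3 product=0
t=5: arr=2 -> substrate=3 bound=3 product=0
t=6: arr=3 -> substrate=6 bound=3 product=0
t=7: arr=0 -> substrate=3 bound=3 product=3

Answer: 0 0 0 3 3 3 3 3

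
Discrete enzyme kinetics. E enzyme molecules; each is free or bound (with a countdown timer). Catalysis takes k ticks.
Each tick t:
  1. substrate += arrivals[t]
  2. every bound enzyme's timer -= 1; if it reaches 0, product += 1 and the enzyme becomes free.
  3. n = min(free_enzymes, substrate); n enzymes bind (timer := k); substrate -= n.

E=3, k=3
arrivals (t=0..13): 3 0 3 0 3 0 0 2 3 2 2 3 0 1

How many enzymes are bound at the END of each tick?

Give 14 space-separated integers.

t=0: arr=3 -> substrate=0 bound=3 product=0
t=1: arr=0 -> substrate=0 bound=3 product=0
t=2: arr=3 -> substrate=3 bound=3 product=0
t=3: arr=0 -> substrate=0 bound=3 product=3
t=4: arr=3 -> substrate=3 bound=3 product=3
t=5: arr=0 -> substrate=3 bound=3 product=3
t=6: arr=0 -> substrate=0 bound=3 product=6
t=7: arr=2 -> substrate=2 bound=3 product=6
t=8: arr=3 -> substrate=5 bound=3 product=6
t=9: arr=2 -> substrate=4 bound=3 product=9
t=10: arr=2 -> substrate=6 bound=3 product=9
t=11: arr=3 -> substrate=9 bound=3 product=9
t=12: arr=0 -> substrate=6 bound=3 product=12
t=13: arr=1 -> substrate=7 bound=3 product=12

Answer: 3 3 3 3 3 3 3 3 3 3 3 3 3 3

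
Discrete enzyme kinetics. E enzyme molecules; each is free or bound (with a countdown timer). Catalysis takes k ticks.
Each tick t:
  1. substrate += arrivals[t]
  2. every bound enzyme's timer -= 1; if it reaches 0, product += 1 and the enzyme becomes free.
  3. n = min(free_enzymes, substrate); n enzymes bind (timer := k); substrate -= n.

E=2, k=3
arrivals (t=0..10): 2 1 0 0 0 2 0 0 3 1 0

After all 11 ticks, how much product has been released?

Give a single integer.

Answer: 5

Derivation:
t=0: arr=2 -> substrate=0 bound=2 product=0
t=1: arr=1 -> substrate=1 bound=2 product=0
t=2: arr=0 -> substrate=1 bound=2 product=0
t=3: arr=0 -> substrate=0 bound=1 product=2
t=4: arr=0 -> substrate=0 bound=1 product=2
t=5: arr=2 -> substrate=1 bound=2 product=2
t=6: arr=0 -> substrate=0 bound=2 product=3
t=7: arr=0 -> substrate=0 bound=2 product=3
t=8: arr=3 -> substrate=2 bound=2 product=4
t=9: arr=1 -> substrate=2 bound=2 product=5
t=10: arr=0 -> substrate=2 bound=2 product=5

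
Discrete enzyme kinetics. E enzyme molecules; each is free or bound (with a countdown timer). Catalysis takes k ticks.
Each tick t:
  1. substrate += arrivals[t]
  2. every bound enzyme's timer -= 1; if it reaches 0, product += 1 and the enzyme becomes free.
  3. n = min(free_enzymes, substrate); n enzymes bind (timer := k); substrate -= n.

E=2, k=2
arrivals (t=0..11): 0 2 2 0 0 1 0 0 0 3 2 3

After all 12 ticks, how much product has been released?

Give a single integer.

Answer: 7

Derivation:
t=0: arr=0 -> substrate=0 bound=0 product=0
t=1: arr=2 -> substrate=0 bound=2 product=0
t=2: arr=2 -> substrate=2 bound=2 product=0
t=3: arr=0 -> substrate=0 bound=2 product=2
t=4: arr=0 -> substrate=0 bound=2 product=2
t=5: arr=1 -> substrate=0 bound=1 product=4
t=6: arr=0 -> substrate=0 bound=1 product=4
t=7: arr=0 -> substrate=0 bound=0 product=5
t=8: arr=0 -> substrate=0 bound=0 product=5
t=9: arr=3 -> substrate=1 bound=2 product=5
t=10: arr=2 -> substrate=3 bound=2 product=5
t=11: arr=3 -> substrate=4 bound=2 product=7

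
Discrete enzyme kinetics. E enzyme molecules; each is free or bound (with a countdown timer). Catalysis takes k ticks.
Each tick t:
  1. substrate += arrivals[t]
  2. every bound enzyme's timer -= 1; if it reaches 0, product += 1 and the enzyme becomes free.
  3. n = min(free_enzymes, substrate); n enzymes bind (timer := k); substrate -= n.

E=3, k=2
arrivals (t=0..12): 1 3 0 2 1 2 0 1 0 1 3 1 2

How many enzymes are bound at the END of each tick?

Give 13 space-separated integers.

t=0: arr=1 -> substrate=0 bound=1 product=0
t=1: arr=3 -> substrate=1 bound=3 product=0
t=2: arr=0 -> substrate=0 bound=3 product=1
t=3: arr=2 -> substrate=0 bound=3 product=3
t=4: arr=1 -> substrate=0 bound=3 product=4
t=5: arr=2 -> substrate=0 bound=3 product=6
t=6: arr=0 -> substrate=0 bound=2 product=7
t=7: arr=1 -> substrate=0 bound=1 product=9
t=8: arr=0 -> substrate=0 bound=1 product=9
t=9: arr=1 -> substrate=0 bound=1 product=10
t=10: arr=3 -> substrate=1 bound=3 product=10
t=11: arr=1 -> substrate=1 bound=3 product=11
t=12: arr=2 -> substrate=1 bound=3 product=13

Answer: 1 3 3 3 3 3 2 1 1 1 3 3 3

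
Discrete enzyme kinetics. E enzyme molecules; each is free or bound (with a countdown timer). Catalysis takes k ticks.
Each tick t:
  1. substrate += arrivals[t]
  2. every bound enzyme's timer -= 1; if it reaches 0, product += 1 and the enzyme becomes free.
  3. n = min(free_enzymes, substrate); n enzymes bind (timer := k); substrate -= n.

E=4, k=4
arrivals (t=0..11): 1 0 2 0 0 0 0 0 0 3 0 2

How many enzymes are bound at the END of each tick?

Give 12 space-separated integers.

Answer: 1 1 3 3 2 2 0 0 0 3 3 4

Derivation:
t=0: arr=1 -> substrate=0 bound=1 product=0
t=1: arr=0 -> substrate=0 bound=1 product=0
t=2: arr=2 -> substrate=0 bound=3 product=0
t=3: arr=0 -> substrate=0 bound=3 product=0
t=4: arr=0 -> substrate=0 bound=2 product=1
t=5: arr=0 -> substrate=0 bound=2 product=1
t=6: arr=0 -> substrate=0 bound=0 product=3
t=7: arr=0 -> substrate=0 bound=0 product=3
t=8: arr=0 -> substrate=0 bound=0 product=3
t=9: arr=3 -> substrate=0 bound=3 product=3
t=10: arr=0 -> substrate=0 bound=3 product=3
t=11: arr=2 -> substrate=1 bound=4 product=3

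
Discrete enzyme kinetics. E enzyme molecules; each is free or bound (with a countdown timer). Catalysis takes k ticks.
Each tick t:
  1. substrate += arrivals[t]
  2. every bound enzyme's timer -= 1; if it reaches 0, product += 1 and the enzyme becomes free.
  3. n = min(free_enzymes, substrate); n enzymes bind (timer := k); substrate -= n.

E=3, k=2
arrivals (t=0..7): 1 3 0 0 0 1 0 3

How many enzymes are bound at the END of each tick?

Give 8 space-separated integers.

Answer: 1 3 3 1 0 1 1 3

Derivation:
t=0: arr=1 -> substrate=0 bound=1 product=0
t=1: arr=3 -> substrate=1 bound=3 product=0
t=2: arr=0 -> substrate=0 bound=3 product=1
t=3: arr=0 -> substrate=0 bound=1 product=3
t=4: arr=0 -> substrate=0 bound=0 product=4
t=5: arr=1 -> substrate=0 bound=1 product=4
t=6: arr=0 -> substrate=0 bound=1 product=4
t=7: arr=3 -> substrate=0 bound=3 product=5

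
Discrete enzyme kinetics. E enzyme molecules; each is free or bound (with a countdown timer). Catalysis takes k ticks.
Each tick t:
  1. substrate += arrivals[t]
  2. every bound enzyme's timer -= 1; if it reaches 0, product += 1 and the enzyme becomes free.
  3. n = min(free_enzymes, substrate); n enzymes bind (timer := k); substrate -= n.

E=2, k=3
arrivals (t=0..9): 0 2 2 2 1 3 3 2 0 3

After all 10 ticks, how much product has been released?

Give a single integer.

t=0: arr=0 -> substrate=0 bound=0 product=0
t=1: arr=2 -> substrate=0 bound=2 product=0
t=2: arr=2 -> substrate=2 bound=2 product=0
t=3: arr=2 -> substrate=4 bound=2 product=0
t=4: arr=1 -> substrate=3 bound=2 product=2
t=5: arr=3 -> substrate=6 bound=2 product=2
t=6: arr=3 -> substrate=9 bound=2 product=2
t=7: arr=2 -> substrate=9 bound=2 product=4
t=8: arr=0 -> substrate=9 bound=2 product=4
t=9: arr=3 -> substrate=12 bound=2 product=4

Answer: 4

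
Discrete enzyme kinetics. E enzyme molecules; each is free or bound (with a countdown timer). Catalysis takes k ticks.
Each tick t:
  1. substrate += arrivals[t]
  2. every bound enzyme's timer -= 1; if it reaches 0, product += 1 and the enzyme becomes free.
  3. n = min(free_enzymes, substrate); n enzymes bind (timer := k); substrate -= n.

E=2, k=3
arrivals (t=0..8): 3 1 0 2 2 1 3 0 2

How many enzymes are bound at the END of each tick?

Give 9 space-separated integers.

Answer: 2 2 2 2 2 2 2 2 2

Derivation:
t=0: arr=3 -> substrate=1 bound=2 product=0
t=1: arr=1 -> substrate=2 bound=2 product=0
t=2: arr=0 -> substrate=2 bound=2 product=0
t=3: arr=2 -> substrate=2 bound=2 product=2
t=4: arr=2 -> substrate=4 bound=2 product=2
t=5: arr=1 -> substrate=5 bound=2 product=2
t=6: arr=3 -> substrate=6 bound=2 product=4
t=7: arr=0 -> substrate=6 bound=2 product=4
t=8: arr=2 -> substrate=8 bound=2 product=4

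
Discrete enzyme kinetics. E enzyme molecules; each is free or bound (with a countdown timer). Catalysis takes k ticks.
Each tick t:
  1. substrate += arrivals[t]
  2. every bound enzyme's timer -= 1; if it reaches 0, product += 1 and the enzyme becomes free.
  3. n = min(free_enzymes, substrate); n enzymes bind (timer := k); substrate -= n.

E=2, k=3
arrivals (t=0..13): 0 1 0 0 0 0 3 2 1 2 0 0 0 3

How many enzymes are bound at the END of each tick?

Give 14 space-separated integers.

t=0: arr=0 -> substrate=0 bound=0 product=0
t=1: arr=1 -> substrate=0 bound=1 product=0
t=2: arr=0 -> substrate=0 bound=1 product=0
t=3: arr=0 -> substrate=0 bound=1 product=0
t=4: arr=0 -> substrate=0 bound=0 product=1
t=5: arr=0 -> substrate=0 bound=0 product=1
t=6: arr=3 -> substrate=1 bound=2 product=1
t=7: arr=2 -> substrate=3 bound=2 product=1
t=8: arr=1 -> substrate=4 bound=2 product=1
t=9: arr=2 -> substrate=4 bound=2 product=3
t=10: arr=0 -> substrate=4 bound=2 product=3
t=11: arr=0 -> substrate=4 bound=2 product=3
t=12: arr=0 -> substrate=2 bound=2 product=5
t=13: arr=3 -> substrate=5 bound=2 product=5

Answer: 0 1 1 1 0 0 2 2 2 2 2 2 2 2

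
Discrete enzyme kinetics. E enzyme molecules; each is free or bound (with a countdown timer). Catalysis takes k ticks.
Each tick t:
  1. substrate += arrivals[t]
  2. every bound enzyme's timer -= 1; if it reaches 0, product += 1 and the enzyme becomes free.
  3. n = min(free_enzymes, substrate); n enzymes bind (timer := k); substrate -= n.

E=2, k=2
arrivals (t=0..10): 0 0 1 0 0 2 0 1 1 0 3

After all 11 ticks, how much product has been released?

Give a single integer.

Answer: 5

Derivation:
t=0: arr=0 -> substrate=0 bound=0 product=0
t=1: arr=0 -> substrate=0 bound=0 product=0
t=2: arr=1 -> substrate=0 bound=1 product=0
t=3: arr=0 -> substrate=0 bound=1 product=0
t=4: arr=0 -> substrate=0 bound=0 product=1
t=5: arr=2 -> substrate=0 bound=2 product=1
t=6: arr=0 -> substrate=0 bound=2 product=1
t=7: arr=1 -> substrate=0 bound=1 product=3
t=8: arr=1 -> substrate=0 bound=2 product=3
t=9: arr=0 -> substrate=0 bound=1 product=4
t=10: arr=3 -> substrate=1 bound=2 product=5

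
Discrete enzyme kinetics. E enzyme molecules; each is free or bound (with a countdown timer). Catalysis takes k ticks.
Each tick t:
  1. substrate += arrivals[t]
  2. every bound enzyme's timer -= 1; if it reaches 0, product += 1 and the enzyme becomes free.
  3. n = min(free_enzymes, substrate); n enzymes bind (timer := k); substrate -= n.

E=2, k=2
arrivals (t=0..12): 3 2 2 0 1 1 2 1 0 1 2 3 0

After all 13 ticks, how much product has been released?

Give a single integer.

Answer: 12

Derivation:
t=0: arr=3 -> substrate=1 bound=2 product=0
t=1: arr=2 -> substrate=3 bound=2 product=0
t=2: arr=2 -> substrate=3 bound=2 product=2
t=3: arr=0 -> substrate=3 bound=2 product=2
t=4: arr=1 -> substrate=2 bound=2 product=4
t=5: arr=1 -> substrate=3 bound=2 product=4
t=6: arr=2 -> substrate=3 bound=2 product=6
t=7: arr=1 -> substrate=4 bound=2 product=6
t=8: arr=0 -> substrate=2 bound=2 product=8
t=9: arr=1 -> substrate=3 bound=2 product=8
t=10: arr=2 -> substrate=3 bound=2 product=10
t=11: arr=3 -> substrate=6 bound=2 product=10
t=12: arr=0 -> substrate=4 bound=2 product=12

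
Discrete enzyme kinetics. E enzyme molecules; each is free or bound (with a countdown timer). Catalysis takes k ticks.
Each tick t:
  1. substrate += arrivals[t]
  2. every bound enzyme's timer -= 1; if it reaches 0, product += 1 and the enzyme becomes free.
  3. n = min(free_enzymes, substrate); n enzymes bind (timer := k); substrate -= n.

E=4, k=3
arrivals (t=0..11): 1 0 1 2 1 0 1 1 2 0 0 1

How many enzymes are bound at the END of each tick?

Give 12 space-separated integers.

t=0: arr=1 -> substrate=0 bound=1 product=0
t=1: arr=0 -> substrate=0 bound=1 product=0
t=2: arr=1 -> substrate=0 bound=2 product=0
t=3: arr=2 -> substrate=0 bound=3 product=1
t=4: arr=1 -> substrate=0 bound=4 product=1
t=5: arr=0 -> substrate=0 bound=3 product=2
t=6: arr=1 -> substrate=0 bound=2 product=4
t=7: arr=1 -> substrate=0 bound=2 product=5
t=8: arr=2 -> substrate=0 bound=4 product=5
t=9: arr=0 -> substrate=0 bound=3 product=6
t=10: arr=0 -> substrate=0 bound=2 product=7
t=11: arr=1 -> substrate=0 bound=1 product=9

Answer: 1 1 2 3 4 3 2 2 4 3 2 1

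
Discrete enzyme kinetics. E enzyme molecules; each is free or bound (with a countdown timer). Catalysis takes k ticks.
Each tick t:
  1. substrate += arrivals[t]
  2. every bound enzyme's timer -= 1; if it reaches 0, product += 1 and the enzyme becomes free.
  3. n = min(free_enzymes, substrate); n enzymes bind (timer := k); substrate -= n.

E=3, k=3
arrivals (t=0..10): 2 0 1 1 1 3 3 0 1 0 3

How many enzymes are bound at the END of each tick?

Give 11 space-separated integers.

t=0: arr=2 -> substrate=0 bound=2 product=0
t=1: arr=0 -> substrate=0 bound=2 product=0
t=2: arr=1 -> substrate=0 bound=3 product=0
t=3: arr=1 -> substrate=0 bound=2 product=2
t=4: arr=1 -> substrate=0 bound=3 product=2
t=5: arr=3 -> substrate=2 bound=3 product=3
t=6: arr=3 -> substrate=4 bound=3 product=4
t=7: arr=0 -> substrate=3 bound=3 product=5
t=8: arr=1 -> substrate=3 bound=3 product=6
t=9: arr=0 -> substrate=2 bound=3 product=7
t=10: arr=3 -> substrate=4 bound=3 product=8

Answer: 2 2 3 2 3 3 3 3 3 3 3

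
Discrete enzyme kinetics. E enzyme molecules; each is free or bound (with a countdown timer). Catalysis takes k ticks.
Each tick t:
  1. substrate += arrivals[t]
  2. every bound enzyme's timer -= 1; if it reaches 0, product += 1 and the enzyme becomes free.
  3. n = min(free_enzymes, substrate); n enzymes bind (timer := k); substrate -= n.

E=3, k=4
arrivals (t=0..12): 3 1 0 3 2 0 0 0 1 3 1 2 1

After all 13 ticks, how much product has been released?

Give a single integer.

t=0: arr=3 -> substrate=0 bound=3 product=0
t=1: arr=1 -> substrate=1 bound=3 product=0
t=2: arr=0 -> substrate=1 bound=3 product=0
t=3: arr=3 -> substrate=4 bound=3 product=0
t=4: arr=2 -> substrate=3 bound=3 product=3
t=5: arr=0 -> substrate=3 bound=3 product=3
t=6: arr=0 -> substrate=3 bound=3 product=3
t=7: arr=0 -> substrate=3 bound=3 product=3
t=8: arr=1 -> substrate=1 bound=3 product=6
t=9: arr=3 -> substrate=4 bound=3 product=6
t=10: arr=1 -> substrate=5 bound=3 product=6
t=11: arr=2 -> substrate=7 bound=3 product=6
t=12: arr=1 -> substrate=5 bound=3 product=9

Answer: 9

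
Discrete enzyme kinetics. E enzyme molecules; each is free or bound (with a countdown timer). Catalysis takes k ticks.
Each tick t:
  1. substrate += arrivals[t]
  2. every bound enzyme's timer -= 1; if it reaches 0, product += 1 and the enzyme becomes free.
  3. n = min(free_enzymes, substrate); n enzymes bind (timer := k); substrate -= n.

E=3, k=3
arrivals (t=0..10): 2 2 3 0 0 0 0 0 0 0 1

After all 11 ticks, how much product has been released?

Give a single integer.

t=0: arr=2 -> substrate=0 bound=2 product=0
t=1: arr=2 -> substrate=1 bound=3 product=0
t=2: arr=3 -> substrate=4 bound=3 product=0
t=3: arr=0 -> substrate=2 bound=3 product=2
t=4: arr=0 -> substrate=1 bound=3 product=3
t=5: arr=0 -> substrate=1 bound=3 product=3
t=6: arr=0 -> substrate=0 bound=2 product=5
t=7: arr=0 -> substrate=0 bound=1 product=6
t=8: arr=0 -> substrate=0 bound=1 product=6
t=9: arr=0 -> substrate=0 bound=0 product=7
t=10: arr=1 -> substrate=0 bound=1 product=7

Answer: 7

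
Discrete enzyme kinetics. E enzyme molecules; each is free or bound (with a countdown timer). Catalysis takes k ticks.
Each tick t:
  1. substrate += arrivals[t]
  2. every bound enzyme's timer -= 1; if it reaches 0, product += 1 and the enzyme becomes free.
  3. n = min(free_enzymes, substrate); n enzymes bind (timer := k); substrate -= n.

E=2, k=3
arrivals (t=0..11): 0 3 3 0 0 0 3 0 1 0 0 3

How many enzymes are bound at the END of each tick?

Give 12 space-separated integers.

Answer: 0 2 2 2 2 2 2 2 2 2 2 2

Derivation:
t=0: arr=0 -> substrate=0 bound=0 product=0
t=1: arr=3 -> substrate=1 bound=2 product=0
t=2: arr=3 -> substrate=4 bound=2 product=0
t=3: arr=0 -> substrate=4 bound=2 product=0
t=4: arr=0 -> substrate=2 bound=2 product=2
t=5: arr=0 -> substrate=2 bound=2 product=2
t=6: arr=3 -> substrate=5 bound=2 product=2
t=7: arr=0 -> substrate=3 bound=2 product=4
t=8: arr=1 -> substrate=4 bound=2 product=4
t=9: arr=0 -> substrate=4 bound=2 product=4
t=10: arr=0 -> substrate=2 bound=2 product=6
t=11: arr=3 -> substrate=5 bound=2 product=6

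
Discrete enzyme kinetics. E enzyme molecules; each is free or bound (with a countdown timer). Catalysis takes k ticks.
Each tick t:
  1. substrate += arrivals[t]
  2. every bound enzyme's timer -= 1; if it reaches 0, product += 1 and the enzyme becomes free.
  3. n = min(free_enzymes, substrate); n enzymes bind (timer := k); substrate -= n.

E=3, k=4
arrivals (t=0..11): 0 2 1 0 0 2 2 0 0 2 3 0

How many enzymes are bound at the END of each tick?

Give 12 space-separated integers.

Answer: 0 2 3 3 3 3 3 3 3 3 3 3

Derivation:
t=0: arr=0 -> substrate=0 bound=0 product=0
t=1: arr=2 -> substrate=0 bound=2 product=0
t=2: arr=1 -> substrate=0 bound=3 product=0
t=3: arr=0 -> substrate=0 bound=3 product=0
t=4: arr=0 -> substrate=0 bound=3 product=0
t=5: arr=2 -> substrate=0 bound=3 product=2
t=6: arr=2 -> substrate=1 bound=3 product=3
t=7: arr=0 -> substrate=1 bound=3 product=3
t=8: arr=0 -> substrate=1 bound=3 product=3
t=9: arr=2 -> substrate=1 bound=3 product=5
t=10: arr=3 -> substrate=3 bound=3 product=6
t=11: arr=0 -> substrate=3 bound=3 product=6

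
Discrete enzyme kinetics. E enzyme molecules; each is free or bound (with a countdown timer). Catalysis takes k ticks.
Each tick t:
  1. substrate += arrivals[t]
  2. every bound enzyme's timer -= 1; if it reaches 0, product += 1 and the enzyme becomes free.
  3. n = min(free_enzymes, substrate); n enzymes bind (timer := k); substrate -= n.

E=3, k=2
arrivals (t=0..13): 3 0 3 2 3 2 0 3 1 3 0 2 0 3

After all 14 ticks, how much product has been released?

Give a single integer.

Answer: 18

Derivation:
t=0: arr=3 -> substrate=0 bound=3 product=0
t=1: arr=0 -> substrate=0 bound=3 product=0
t=2: arr=3 -> substrate=0 bound=3 product=3
t=3: arr=2 -> substrate=2 bound=3 product=3
t=4: arr=3 -> substrate=2 bound=3 product=6
t=5: arr=2 -> substrate=4 bound=3 product=6
t=6: arr=0 -> substrate=1 bound=3 product=9
t=7: arr=3 -> substrate=4 bound=3 product=9
t=8: arr=1 -> substrate=2 bound=3 product=12
t=9: arr=3 -> substrate=5 bound=3 product=12
t=10: arr=0 -> substrate=2 bound=3 product=15
t=11: arr=2 -> substrate=4 bound=3 product=15
t=12: arr=0 -> substrate=1 bound=3 product=18
t=13: arr=3 -> substrate=4 bound=3 product=18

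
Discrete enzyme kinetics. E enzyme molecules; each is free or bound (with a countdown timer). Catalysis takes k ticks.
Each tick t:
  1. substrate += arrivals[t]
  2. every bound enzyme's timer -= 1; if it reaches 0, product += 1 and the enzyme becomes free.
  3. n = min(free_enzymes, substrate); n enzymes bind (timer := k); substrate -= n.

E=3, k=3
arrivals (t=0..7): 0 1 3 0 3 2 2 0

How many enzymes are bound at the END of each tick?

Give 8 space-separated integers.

Answer: 0 1 3 3 3 3 3 3

Derivation:
t=0: arr=0 -> substrate=0 bound=0 product=0
t=1: arr=1 -> substrate=0 bound=1 product=0
t=2: arr=3 -> substrate=1 bound=3 product=0
t=3: arr=0 -> substrate=1 bound=3 product=0
t=4: arr=3 -> substrate=3 bound=3 product=1
t=5: arr=2 -> substrate=3 bound=3 product=3
t=6: arr=2 -> substrate=5 bound=3 product=3
t=7: arr=0 -> substrate=4 bound=3 product=4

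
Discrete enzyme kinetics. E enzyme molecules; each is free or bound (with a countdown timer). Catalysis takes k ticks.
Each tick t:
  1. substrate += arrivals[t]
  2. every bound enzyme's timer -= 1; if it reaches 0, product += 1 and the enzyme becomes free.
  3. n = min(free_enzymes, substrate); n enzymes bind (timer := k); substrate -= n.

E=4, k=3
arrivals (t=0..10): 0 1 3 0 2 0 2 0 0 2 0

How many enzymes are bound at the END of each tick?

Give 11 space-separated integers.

Answer: 0 1 4 4 4 2 4 3 2 2 2

Derivation:
t=0: arr=0 -> substrate=0 bound=0 product=0
t=1: arr=1 -> substrate=0 bound=1 product=0
t=2: arr=3 -> substrate=0 bound=4 product=0
t=3: arr=0 -> substrate=0 bound=4 product=0
t=4: arr=2 -> substrate=1 bound=4 product=1
t=5: arr=0 -> substrate=0 bound=2 product=4
t=6: arr=2 -> substrate=0 bound=4 product=4
t=7: arr=0 -> substrate=0 bound=3 product=5
t=8: arr=0 -> substrate=0 bound=2 product=6
t=9: arr=2 -> substrate=0 bound=2 product=8
t=10: arr=0 -> substrate=0 bound=2 product=8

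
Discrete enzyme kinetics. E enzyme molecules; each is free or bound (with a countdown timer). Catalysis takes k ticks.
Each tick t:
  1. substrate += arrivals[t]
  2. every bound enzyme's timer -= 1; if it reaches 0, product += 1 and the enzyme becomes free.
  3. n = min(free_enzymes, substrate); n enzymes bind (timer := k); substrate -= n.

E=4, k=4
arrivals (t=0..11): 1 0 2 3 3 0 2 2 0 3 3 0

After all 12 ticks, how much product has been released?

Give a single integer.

Answer: 8

Derivation:
t=0: arr=1 -> substrate=0 bound=1 product=0
t=1: arr=0 -> substrate=0 bound=1 product=0
t=2: arr=2 -> substrate=0 bound=3 product=0
t=3: arr=3 -> substrate=2 bound=4 product=0
t=4: arr=3 -> substrate=4 bound=4 product=1
t=5: arr=0 -> substrate=4 bound=4 product=1
t=6: arr=2 -> substrate=4 bound=4 product=3
t=7: arr=2 -> substrate=5 bound=4 product=4
t=8: arr=0 -> substrate=4 bound=4 product=5
t=9: arr=3 -> substrate=7 bound=4 product=5
t=10: arr=3 -> substrate=8 bound=4 product=7
t=11: arr=0 -> substrate=7 bound=4 product=8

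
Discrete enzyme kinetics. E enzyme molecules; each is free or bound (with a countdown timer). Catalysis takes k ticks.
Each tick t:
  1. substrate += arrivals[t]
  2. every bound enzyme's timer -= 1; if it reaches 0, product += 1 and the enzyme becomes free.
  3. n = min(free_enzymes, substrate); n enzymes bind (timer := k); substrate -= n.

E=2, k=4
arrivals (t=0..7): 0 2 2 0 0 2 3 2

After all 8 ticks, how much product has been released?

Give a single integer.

t=0: arr=0 -> substrate=0 bound=0 product=0
t=1: arr=2 -> substrate=0 bound=2 product=0
t=2: arr=2 -> substrate=2 bound=2 product=0
t=3: arr=0 -> substrate=2 bound=2 product=0
t=4: arr=0 -> substrate=2 bound=2 product=0
t=5: arr=2 -> substrate=2 bound=2 product=2
t=6: arr=3 -> substrate=5 bound=2 product=2
t=7: arr=2 -> substrate=7 bound=2 product=2

Answer: 2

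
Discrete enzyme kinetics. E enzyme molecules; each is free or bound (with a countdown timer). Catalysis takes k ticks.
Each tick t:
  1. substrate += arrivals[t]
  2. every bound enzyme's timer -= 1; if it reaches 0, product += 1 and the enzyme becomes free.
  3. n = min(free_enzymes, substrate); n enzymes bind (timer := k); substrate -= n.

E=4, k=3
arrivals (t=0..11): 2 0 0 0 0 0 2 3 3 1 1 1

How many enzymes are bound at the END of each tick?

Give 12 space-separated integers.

Answer: 2 2 2 0 0 0 2 4 4 4 4 4

Derivation:
t=0: arr=2 -> substrate=0 bound=2 product=0
t=1: arr=0 -> substrate=0 bound=2 product=0
t=2: arr=0 -> substrate=0 bound=2 product=0
t=3: arr=0 -> substrate=0 bound=0 product=2
t=4: arr=0 -> substrate=0 bound=0 product=2
t=5: arr=0 -> substrate=0 bound=0 product=2
t=6: arr=2 -> substrate=0 bound=2 product=2
t=7: arr=3 -> substrate=1 bound=4 product=2
t=8: arr=3 -> substrate=4 bound=4 product=2
t=9: arr=1 -> substrate=3 bound=4 product=4
t=10: arr=1 -> substrate=2 bound=4 product=6
t=11: arr=1 -> substrate=3 bound=4 product=6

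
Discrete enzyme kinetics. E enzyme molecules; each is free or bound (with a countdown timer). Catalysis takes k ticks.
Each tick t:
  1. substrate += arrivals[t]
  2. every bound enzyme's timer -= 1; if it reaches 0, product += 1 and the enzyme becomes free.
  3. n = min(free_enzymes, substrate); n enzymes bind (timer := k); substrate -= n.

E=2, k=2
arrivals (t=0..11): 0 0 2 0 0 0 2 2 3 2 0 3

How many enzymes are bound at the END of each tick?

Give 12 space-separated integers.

t=0: arr=0 -> substrate=0 bound=0 product=0
t=1: arr=0 -> substrate=0 bound=0 product=0
t=2: arr=2 -> substrate=0 bound=2 product=0
t=3: arr=0 -> substrate=0 bound=2 product=0
t=4: arr=0 -> substrate=0 bound=0 product=2
t=5: arr=0 -> substrate=0 bound=0 product=2
t=6: arr=2 -> substrate=0 bound=2 product=2
t=7: arr=2 -> substrate=2 bound=2 product=2
t=8: arr=3 -> substrate=3 bound=2 product=4
t=9: arr=2 -> substrate=5 bound=2 product=4
t=10: arr=0 -> substrate=3 bound=2 product=6
t=11: arr=3 -> substrate=6 bound=2 product=6

Answer: 0 0 2 2 0 0 2 2 2 2 2 2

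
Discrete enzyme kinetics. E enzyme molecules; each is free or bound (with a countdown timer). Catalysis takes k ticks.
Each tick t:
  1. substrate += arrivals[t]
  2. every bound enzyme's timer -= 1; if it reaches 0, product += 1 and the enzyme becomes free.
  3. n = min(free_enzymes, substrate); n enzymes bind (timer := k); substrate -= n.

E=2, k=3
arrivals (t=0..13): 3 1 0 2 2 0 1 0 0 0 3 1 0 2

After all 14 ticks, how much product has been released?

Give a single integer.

Answer: 8

Derivation:
t=0: arr=3 -> substrate=1 bound=2 product=0
t=1: arr=1 -> substrate=2 bound=2 product=0
t=2: arr=0 -> substrate=2 bound=2 product=0
t=3: arr=2 -> substrate=2 bound=2 product=2
t=4: arr=2 -> substrate=4 bound=2 product=2
t=5: arr=0 -> substrate=4 bound=2 product=2
t=6: arr=1 -> substrate=3 bound=2 product=4
t=7: arr=0 -> substrate=3 bound=2 product=4
t=8: arr=0 -> substrate=3 bound=2 product=4
t=9: arr=0 -> substrate=1 bound=2 product=6
t=10: arr=3 -> substrate=4 bound=2 product=6
t=11: arr=1 -> substrate=5 bound=2 product=6
t=12: arr=0 -> substrate=3 bound=2 product=8
t=13: arr=2 -> substrate=5 bound=2 product=8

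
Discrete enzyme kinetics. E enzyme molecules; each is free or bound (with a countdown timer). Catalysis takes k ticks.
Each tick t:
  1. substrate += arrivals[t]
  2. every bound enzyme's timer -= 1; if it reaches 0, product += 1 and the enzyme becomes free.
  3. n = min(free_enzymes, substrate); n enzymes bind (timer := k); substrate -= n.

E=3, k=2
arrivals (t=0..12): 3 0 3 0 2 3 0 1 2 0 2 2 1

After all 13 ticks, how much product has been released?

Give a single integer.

Answer: 16

Derivation:
t=0: arr=3 -> substrate=0 bound=3 product=0
t=1: arr=0 -> substrate=0 bound=3 product=0
t=2: arr=3 -> substrate=0 bound=3 product=3
t=3: arr=0 -> substrate=0 bound=3 product=3
t=4: arr=2 -> substrate=0 bound=2 product=6
t=5: arr=3 -> substrate=2 bound=3 product=6
t=6: arr=0 -> substrate=0 bound=3 product=8
t=7: arr=1 -> substrate=0 bound=3 product=9
t=8: arr=2 -> substrate=0 bound=3 product=11
t=9: arr=0 -> substrate=0 bound=2 product=12
t=10: arr=2 -> substrate=0 bound=2 product=14
t=11: arr=2 -> substrate=1 bound=3 product=14
t=12: arr=1 -> substrate=0 bound=3 product=16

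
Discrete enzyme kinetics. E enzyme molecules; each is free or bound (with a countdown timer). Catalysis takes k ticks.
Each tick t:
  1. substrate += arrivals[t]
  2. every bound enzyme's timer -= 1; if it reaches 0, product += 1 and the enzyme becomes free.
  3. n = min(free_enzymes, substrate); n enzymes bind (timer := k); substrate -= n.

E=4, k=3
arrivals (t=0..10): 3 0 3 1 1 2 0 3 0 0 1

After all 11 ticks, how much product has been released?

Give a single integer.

t=0: arr=3 -> substrate=0 bound=3 product=0
t=1: arr=0 -> substrate=0 bound=3 product=0
t=2: arr=3 -> substrate=2 bound=4 product=0
t=3: arr=1 -> substrate=0 bound=4 product=3
t=4: arr=1 -> substrate=1 bound=4 product=3
t=5: arr=2 -> substrate=2 bound=4 product=4
t=6: arr=0 -> substrate=0 bound=3 product=7
t=7: arr=3 -> substrate=2 bound=4 product=7
t=8: arr=0 -> substrate=1 bound=4 product=8
t=9: arr=0 -> substrate=0 bound=3 product=10
t=10: arr=1 -> substrate=0 bound=3 product=11

Answer: 11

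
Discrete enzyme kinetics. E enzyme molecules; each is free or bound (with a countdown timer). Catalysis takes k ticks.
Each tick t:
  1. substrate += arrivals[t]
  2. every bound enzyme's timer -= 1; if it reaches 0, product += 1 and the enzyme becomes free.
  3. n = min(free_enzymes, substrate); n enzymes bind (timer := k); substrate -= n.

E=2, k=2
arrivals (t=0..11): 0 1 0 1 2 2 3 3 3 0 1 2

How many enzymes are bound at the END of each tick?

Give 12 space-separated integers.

t=0: arr=0 -> substrate=0 bound=0 product=0
t=1: arr=1 -> substrate=0 bound=1 product=0
t=2: arr=0 -> substrate=0 bound=1 product=0
t=3: arr=1 -> substrate=0 bound=1 product=1
t=4: arr=2 -> substrate=1 bound=2 product=1
t=5: arr=2 -> substrate=2 bound=2 product=2
t=6: arr=3 -> substrate=4 bound=2 product=3
t=7: arr=3 -> substrate=6 bound=2 product=4
t=8: arr=3 -> substrate=8 bound=2 product=5
t=9: arr=0 -> substrate=7 bound=2 product=6
t=10: arr=1 -> substrate=7 bound=2 product=7
t=11: arr=2 -> substrate=8 bound=2 product=8

Answer: 0 1 1 1 2 2 2 2 2 2 2 2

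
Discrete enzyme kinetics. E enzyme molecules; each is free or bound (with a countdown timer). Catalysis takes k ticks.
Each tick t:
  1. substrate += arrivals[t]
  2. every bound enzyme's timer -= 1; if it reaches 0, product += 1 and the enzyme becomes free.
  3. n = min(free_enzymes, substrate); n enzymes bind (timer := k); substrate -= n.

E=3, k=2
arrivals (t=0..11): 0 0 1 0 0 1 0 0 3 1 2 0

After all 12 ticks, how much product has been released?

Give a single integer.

Answer: 5

Derivation:
t=0: arr=0 -> substrate=0 bound=0 product=0
t=1: arr=0 -> substrate=0 bound=0 product=0
t=2: arr=1 -> substrate=0 bound=1 product=0
t=3: arr=0 -> substrate=0 bound=1 product=0
t=4: arr=0 -> substrate=0 bound=0 product=1
t=5: arr=1 -> substrate=0 bound=1 product=1
t=6: arr=0 -> substrate=0 bound=1 product=1
t=7: arr=0 -> substrate=0 bound=0 product=2
t=8: arr=3 -> substrate=0 bound=3 product=2
t=9: arr=1 -> substrate=1 bound=3 product=2
t=10: arr=2 -> substrate=0 bound=3 product=5
t=11: arr=0 -> substrate=0 bound=3 product=5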